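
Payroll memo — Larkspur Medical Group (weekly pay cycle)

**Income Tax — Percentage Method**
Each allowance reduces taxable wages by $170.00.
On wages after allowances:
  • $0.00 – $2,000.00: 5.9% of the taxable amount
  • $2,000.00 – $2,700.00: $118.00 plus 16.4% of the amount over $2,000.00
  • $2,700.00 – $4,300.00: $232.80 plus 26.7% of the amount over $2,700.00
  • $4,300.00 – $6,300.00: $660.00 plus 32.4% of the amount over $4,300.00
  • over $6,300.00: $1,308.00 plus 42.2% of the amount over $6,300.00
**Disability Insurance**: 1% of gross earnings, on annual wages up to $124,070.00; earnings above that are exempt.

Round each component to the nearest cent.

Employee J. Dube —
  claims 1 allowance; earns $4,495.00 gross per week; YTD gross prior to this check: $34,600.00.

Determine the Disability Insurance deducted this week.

Disability Insurance: 1% × $4,495.00 = $44.95

$44.95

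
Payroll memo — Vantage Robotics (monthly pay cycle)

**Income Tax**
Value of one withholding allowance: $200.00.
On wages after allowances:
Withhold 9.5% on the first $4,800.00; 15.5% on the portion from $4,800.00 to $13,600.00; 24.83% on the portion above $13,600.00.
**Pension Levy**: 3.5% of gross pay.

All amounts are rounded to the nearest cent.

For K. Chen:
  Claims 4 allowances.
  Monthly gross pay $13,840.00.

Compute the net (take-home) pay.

$11,622.40

Income Tax: taxable = $13,840.00 − 4×$200.00 = $13,040.00
  $456.00 + 15.5% × ($13,040.00 − $4,800.00) = $456.00 + 15.5% × $8,240.00 = $1,733.20
Pension Levy: 3.5% × $13,840.00 = $484.40
Total withheld: $1,733.20 + $484.40 = $2,217.60
Net pay: $13,840.00 − $2,217.60 = $11,622.40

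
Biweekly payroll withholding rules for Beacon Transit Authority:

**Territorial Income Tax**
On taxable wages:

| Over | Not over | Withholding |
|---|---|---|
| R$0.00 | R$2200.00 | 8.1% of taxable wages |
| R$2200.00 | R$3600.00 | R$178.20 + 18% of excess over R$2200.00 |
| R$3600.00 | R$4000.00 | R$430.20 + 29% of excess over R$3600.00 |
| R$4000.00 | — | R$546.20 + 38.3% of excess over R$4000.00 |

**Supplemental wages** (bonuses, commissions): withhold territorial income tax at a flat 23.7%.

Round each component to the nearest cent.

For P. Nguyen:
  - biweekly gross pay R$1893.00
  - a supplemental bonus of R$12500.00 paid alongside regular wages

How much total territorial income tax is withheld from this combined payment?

Territorial Income Tax: taxable = R$1893.00
  8.1% × R$1893.00 = R$153.33
Supplemental (23.7% flat on bonus): 23.7% × R$12500.00 = R$2962.50
Total territorial income tax: R$153.33 + R$2962.50 = R$3115.83

R$3115.83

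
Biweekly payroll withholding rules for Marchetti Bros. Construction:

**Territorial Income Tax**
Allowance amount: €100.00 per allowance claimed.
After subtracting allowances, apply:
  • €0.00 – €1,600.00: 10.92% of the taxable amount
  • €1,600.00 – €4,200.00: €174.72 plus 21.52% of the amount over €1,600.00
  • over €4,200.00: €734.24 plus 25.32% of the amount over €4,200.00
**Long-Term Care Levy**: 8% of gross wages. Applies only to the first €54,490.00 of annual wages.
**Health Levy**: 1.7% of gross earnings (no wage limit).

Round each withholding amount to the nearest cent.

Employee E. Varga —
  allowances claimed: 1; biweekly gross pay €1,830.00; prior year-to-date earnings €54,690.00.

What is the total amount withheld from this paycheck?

Territorial Income Tax: taxable = €1,830.00 − 1×€100.00 = €1,730.00
  €174.72 + 21.52% × (€1,730.00 − €1,600.00) = €174.72 + 21.52% × €130.00 = €202.70
Long-Term Care Levy: YTD €54,690.00 ≥ cap €54,490.00 → €0.00
Health Levy: 1.7% × €1,830.00 = €31.11
Total: €202.70 + €0.00 + €31.11 = €233.81

€233.81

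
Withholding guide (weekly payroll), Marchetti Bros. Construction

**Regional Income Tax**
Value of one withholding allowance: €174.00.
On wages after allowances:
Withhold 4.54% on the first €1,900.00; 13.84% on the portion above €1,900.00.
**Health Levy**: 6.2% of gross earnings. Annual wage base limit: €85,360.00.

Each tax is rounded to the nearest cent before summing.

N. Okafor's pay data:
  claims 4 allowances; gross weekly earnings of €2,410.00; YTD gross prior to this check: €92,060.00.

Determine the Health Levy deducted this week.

€0.00

Health Levy: YTD €92,060.00 ≥ cap €85,360.00 → €0.00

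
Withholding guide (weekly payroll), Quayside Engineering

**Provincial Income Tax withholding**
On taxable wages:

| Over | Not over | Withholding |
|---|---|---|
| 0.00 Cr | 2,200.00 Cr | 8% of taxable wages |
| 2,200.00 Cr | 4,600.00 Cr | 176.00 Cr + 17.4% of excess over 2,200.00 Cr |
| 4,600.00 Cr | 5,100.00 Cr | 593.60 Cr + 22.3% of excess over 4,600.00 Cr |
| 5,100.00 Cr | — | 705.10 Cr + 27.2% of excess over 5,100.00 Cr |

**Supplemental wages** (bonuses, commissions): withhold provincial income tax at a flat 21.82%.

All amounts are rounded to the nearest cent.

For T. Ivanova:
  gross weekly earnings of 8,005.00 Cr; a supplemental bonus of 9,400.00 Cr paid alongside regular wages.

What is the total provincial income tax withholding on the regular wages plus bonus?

3,546.34 Cr

Provincial Income Tax: taxable = 8,005.00 Cr
  705.10 Cr + 27.2% × (8,005.00 Cr − 5,100.00 Cr) = 705.10 Cr + 27.2% × 2,905.00 Cr = 1,495.26 Cr
Supplemental (21.82% flat on bonus): 21.82% × 9,400.00 Cr = 2,051.08 Cr
Total provincial income tax: 1,495.26 Cr + 2,051.08 Cr = 3,546.34 Cr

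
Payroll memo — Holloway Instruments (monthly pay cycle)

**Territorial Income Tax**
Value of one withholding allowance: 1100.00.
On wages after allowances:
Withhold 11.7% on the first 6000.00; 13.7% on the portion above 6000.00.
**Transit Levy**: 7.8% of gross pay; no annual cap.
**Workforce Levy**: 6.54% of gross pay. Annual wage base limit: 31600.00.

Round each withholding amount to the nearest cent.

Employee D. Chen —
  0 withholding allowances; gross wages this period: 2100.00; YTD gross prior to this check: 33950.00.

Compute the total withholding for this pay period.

Territorial Income Tax: taxable = 2100.00
  11.7% × 2100.00 = 245.70
Transit Levy: 7.8% × 2100.00 = 163.80
Workforce Levy: YTD 33950.00 ≥ cap 31600.00 → 0.00
Total: 245.70 + 163.80 + 0.00 = 409.50

409.50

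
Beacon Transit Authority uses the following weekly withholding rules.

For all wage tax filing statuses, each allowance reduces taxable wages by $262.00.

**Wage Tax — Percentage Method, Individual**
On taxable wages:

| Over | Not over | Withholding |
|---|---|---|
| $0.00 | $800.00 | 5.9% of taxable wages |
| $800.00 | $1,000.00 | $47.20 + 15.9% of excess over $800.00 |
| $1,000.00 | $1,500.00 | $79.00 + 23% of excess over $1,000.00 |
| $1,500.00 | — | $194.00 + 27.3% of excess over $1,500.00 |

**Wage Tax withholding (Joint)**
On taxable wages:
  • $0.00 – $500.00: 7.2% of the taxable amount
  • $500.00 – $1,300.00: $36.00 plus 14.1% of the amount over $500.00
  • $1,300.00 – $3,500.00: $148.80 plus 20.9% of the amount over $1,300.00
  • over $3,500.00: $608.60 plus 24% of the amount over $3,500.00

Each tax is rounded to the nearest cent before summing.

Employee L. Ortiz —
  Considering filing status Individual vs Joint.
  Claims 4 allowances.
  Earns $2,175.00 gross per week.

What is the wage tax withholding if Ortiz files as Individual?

$108.21

Wage Tax (Individual): taxable = $2,175.00 − 4×$262.00 = $1,127.00
  $79.00 + 23% × ($1,127.00 − $1,000.00) = $79.00 + 23% × $127.00 = $108.21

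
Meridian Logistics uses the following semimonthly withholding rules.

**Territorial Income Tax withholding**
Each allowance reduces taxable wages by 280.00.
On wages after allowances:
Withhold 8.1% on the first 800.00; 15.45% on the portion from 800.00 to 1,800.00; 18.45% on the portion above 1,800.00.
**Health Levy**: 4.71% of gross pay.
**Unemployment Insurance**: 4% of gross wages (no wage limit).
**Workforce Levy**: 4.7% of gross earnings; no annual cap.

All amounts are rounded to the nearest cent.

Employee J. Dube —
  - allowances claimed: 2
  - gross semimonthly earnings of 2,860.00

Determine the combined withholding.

Territorial Income Tax: taxable = 2,860.00 − 2×280.00 = 2,300.00
  219.30 + 18.45% × (2,300.00 − 1,800.00) = 219.30 + 18.45% × 500.00 = 311.55
Health Levy: 4.71% × 2,860.00 = 134.71
Unemployment Insurance: 4% × 2,860.00 = 114.40
Workforce Levy: 4.7% × 2,860.00 = 134.42
Total: 311.55 + 134.71 + 114.40 + 134.42 = 695.08

695.08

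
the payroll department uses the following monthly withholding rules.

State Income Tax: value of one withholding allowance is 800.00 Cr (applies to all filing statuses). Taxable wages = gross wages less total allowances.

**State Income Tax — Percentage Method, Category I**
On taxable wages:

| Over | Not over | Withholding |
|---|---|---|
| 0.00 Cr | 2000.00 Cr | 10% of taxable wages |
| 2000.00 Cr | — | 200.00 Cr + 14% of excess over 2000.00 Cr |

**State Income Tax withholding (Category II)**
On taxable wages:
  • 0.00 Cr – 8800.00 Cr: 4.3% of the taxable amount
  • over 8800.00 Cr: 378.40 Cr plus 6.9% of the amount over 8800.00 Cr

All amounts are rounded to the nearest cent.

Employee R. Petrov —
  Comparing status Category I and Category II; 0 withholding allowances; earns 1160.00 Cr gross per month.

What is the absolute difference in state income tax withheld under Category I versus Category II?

66.12 Cr

State Income Tax (Category I): taxable = 1160.00 Cr
  10% × 1160.00 Cr = 116.00 Cr
State Income Tax (Category II): taxable = 1160.00 Cr
  4.3% × 1160.00 Cr = 49.88 Cr
Difference: |116.00 Cr − 49.88 Cr| = 66.12 Cr (higher under Category I)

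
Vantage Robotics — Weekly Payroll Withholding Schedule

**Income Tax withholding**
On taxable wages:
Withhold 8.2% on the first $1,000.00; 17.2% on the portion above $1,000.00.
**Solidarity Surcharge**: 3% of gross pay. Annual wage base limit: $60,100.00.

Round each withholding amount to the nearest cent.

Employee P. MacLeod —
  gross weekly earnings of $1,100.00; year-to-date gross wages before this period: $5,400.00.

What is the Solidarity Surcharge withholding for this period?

$33.00

Solidarity Surcharge: 3% × $1,100.00 = $33.00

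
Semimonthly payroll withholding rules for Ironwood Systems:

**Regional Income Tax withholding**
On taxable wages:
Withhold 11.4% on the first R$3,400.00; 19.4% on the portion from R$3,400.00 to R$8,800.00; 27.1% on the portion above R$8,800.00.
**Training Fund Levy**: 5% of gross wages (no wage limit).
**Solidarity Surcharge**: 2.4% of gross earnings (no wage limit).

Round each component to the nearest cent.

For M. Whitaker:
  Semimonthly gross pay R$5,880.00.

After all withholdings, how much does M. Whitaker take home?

Regional Income Tax: taxable = R$5,880.00
  R$387.60 + 19.4% × (R$5,880.00 − R$3,400.00) = R$387.60 + 19.4% × R$2,480.00 = R$868.72
Training Fund Levy: 5% × R$5,880.00 = R$294.00
Solidarity Surcharge: 2.4% × R$5,880.00 = R$141.12
Total withheld: R$868.72 + R$294.00 + R$141.12 = R$1,303.84
Net pay: R$5,880.00 − R$1,303.84 = R$4,576.16

R$4,576.16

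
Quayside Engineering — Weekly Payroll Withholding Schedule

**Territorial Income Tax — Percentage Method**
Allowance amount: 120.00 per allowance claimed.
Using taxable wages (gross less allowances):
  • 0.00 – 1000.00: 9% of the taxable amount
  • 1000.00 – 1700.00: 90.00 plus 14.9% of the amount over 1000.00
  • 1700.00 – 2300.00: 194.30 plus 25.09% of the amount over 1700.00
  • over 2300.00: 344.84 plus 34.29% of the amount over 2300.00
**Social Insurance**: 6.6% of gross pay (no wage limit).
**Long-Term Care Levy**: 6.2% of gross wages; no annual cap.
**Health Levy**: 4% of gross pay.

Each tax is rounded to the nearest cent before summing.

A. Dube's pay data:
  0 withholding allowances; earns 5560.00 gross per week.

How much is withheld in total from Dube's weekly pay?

Territorial Income Tax: taxable = 5560.00
  344.84 + 34.29% × (5560.00 − 2300.00) = 344.84 + 34.29% × 3260.00 = 1462.69
Social Insurance: 6.6% × 5560.00 = 366.96
Long-Term Care Levy: 6.2% × 5560.00 = 344.72
Health Levy: 4% × 5560.00 = 222.40
Total: 1462.69 + 366.96 + 344.72 + 222.40 = 2396.77

2396.77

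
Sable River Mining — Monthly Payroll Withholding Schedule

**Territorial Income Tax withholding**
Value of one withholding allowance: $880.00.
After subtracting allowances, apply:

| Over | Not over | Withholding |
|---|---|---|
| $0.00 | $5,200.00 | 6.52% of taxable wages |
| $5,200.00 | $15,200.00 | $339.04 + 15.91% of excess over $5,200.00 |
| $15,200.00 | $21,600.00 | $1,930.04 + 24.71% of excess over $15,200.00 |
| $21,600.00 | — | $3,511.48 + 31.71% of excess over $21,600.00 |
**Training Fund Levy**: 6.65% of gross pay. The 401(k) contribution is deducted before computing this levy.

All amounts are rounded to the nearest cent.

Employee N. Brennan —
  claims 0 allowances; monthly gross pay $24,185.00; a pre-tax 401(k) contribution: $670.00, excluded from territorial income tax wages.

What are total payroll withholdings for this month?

$5,682.48

Territorial Income Tax: taxable = $24,185.00 − $670.00 = $23,515.00
  $3,511.48 + 31.71% × ($23,515.00 − $21,600.00) = $3,511.48 + 31.71% × $1,915.00 = $4,118.73
Training Fund Levy: 6.65% × $23,515.00 = $1,563.75
Total: $4,118.73 + $1,563.75 = $5,682.48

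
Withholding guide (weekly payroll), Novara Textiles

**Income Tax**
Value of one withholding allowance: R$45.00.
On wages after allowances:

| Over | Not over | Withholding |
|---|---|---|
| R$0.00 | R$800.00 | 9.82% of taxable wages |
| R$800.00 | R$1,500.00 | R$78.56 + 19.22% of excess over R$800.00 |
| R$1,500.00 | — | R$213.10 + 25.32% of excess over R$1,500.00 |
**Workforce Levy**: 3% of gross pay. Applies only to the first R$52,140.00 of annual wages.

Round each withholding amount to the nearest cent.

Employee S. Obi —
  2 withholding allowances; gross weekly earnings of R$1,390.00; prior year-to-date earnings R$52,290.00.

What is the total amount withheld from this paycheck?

Income Tax: taxable = R$1,390.00 − 2×R$45.00 = R$1,300.00
  R$78.56 + 19.22% × (R$1,300.00 − R$800.00) = R$78.56 + 19.22% × R$500.00 = R$174.66
Workforce Levy: YTD R$52,290.00 ≥ cap R$52,140.00 → R$0.00
Total: R$174.66 + R$0.00 = R$174.66

R$174.66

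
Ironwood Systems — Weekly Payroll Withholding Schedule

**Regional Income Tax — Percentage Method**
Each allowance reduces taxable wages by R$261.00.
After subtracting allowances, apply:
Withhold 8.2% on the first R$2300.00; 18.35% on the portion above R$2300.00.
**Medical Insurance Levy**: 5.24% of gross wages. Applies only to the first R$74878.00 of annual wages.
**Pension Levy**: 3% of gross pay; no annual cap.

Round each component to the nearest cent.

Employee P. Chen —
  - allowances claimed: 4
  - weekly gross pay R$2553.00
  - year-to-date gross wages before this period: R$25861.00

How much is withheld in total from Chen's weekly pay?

Regional Income Tax: taxable = R$2553.00 − 4×R$261.00 = R$1509.00
  8.2% × R$1509.00 = R$123.74
Medical Insurance Levy: 5.24% × R$2553.00 = R$133.78
Pension Levy: 3% × R$2553.00 = R$76.59
Total: R$123.74 + R$133.78 + R$76.59 = R$334.11

R$334.11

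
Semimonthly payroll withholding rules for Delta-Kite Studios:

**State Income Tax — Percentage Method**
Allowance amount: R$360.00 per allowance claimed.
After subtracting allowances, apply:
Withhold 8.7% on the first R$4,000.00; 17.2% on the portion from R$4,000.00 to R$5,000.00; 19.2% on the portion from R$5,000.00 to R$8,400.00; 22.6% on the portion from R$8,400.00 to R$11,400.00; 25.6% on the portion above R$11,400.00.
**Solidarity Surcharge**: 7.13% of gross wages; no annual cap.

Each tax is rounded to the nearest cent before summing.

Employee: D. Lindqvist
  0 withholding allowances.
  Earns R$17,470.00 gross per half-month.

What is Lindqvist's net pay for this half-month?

R$12,819.67

State Income Tax: taxable = R$17,470.00
  R$1,850.80 + 25.6% × (R$17,470.00 − R$11,400.00) = R$1,850.80 + 25.6% × R$6,070.00 = R$3,404.72
Solidarity Surcharge: 7.13% × R$17,470.00 = R$1,245.61
Total withheld: R$3,404.72 + R$1,245.61 = R$4,650.33
Net pay: R$17,470.00 − R$4,650.33 = R$12,819.67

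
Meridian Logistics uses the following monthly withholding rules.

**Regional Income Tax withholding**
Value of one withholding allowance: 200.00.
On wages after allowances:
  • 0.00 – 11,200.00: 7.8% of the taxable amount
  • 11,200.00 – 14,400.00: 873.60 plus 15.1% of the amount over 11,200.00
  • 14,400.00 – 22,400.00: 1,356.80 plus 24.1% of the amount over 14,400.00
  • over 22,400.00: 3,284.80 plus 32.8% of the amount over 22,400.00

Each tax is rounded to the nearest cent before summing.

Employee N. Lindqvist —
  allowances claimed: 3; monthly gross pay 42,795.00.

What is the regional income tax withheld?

9,777.56

Regional Income Tax: taxable = 42,795.00 − 3×200.00 = 42,195.00
  3,284.80 + 32.8% × (42,195.00 − 22,400.00) = 3,284.80 + 32.8% × 19,795.00 = 9,777.56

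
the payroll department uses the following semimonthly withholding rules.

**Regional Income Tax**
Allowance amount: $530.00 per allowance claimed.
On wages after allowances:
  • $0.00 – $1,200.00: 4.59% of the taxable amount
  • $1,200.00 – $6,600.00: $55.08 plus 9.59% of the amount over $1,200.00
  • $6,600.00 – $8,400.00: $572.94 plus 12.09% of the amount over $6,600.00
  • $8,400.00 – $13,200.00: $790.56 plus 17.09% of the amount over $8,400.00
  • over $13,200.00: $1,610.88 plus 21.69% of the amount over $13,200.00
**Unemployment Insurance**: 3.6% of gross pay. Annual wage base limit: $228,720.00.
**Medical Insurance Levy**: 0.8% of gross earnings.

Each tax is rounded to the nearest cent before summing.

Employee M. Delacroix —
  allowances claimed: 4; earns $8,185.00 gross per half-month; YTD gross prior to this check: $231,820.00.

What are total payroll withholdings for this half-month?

$587.11

Regional Income Tax: taxable = $8,185.00 − 4×$530.00 = $6,065.00
  $55.08 + 9.59% × ($6,065.00 − $1,200.00) = $55.08 + 9.59% × $4,865.00 = $521.63
Unemployment Insurance: YTD $231,820.00 ≥ cap $228,720.00 → $0.00
Medical Insurance Levy: 0.8% × $8,185.00 = $65.48
Total: $521.63 + $0.00 + $65.48 = $587.11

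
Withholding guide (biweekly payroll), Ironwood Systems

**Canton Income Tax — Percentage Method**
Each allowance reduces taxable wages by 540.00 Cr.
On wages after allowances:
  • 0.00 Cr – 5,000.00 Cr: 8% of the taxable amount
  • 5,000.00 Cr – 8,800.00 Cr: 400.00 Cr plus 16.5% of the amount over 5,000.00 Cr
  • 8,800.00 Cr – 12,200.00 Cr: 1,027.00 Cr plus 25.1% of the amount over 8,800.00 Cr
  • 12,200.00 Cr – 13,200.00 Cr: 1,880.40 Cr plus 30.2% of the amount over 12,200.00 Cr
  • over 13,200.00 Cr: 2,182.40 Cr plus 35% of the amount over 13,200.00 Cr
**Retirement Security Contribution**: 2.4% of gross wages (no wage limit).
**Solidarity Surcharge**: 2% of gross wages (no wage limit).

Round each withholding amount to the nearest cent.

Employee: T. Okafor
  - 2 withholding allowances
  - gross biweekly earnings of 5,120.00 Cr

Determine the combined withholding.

Canton Income Tax: taxable = 5,120.00 Cr − 2×540.00 Cr = 4,040.00 Cr
  8% × 4,040.00 Cr = 323.20 Cr
Retirement Security Contribution: 2.4% × 5,120.00 Cr = 122.88 Cr
Solidarity Surcharge: 2% × 5,120.00 Cr = 102.40 Cr
Total: 323.20 Cr + 122.88 Cr + 102.40 Cr = 548.48 Cr

548.48 Cr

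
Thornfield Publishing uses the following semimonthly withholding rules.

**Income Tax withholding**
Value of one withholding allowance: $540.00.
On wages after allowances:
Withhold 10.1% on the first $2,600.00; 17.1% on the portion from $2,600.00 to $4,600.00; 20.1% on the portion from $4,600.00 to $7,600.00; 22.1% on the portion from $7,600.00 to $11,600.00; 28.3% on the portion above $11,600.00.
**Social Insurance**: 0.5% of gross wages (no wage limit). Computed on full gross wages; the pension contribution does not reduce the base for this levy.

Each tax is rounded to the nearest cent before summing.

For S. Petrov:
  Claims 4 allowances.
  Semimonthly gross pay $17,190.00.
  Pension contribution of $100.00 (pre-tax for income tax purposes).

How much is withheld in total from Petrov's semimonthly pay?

Income Tax: taxable = $17,190.00 − $100.00 − 4×$540.00 = $14,930.00
  $2,091.60 + 28.3% × ($14,930.00 − $11,600.00) = $2,091.60 + 28.3% × $3,330.00 = $3,033.99
Social Insurance: 0.5% × $17,190.00 = $85.95
Total: $3,033.99 + $85.95 = $3,119.94

$3,119.94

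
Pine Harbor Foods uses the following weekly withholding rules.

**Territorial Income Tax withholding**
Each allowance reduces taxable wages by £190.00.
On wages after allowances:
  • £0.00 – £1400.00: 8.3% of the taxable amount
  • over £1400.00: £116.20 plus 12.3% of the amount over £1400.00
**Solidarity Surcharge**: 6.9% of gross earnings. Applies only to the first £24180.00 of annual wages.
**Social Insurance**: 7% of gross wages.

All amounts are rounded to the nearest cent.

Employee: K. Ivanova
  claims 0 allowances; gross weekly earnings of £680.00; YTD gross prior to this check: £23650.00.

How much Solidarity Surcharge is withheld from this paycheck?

£36.57

Solidarity Surcharge: cap £24180.00 − YTD £23650.00 = £530.00 subject; 6.9% × £530.00 = £36.57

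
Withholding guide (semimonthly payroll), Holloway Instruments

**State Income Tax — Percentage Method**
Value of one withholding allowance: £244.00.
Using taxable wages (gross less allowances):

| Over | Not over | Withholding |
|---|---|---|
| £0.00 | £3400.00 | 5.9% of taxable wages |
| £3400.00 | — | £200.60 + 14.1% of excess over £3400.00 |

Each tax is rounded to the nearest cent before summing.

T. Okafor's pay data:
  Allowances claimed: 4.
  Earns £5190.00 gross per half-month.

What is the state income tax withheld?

State Income Tax: taxable = £5190.00 − 4×£244.00 = £4214.00
  £200.60 + 14.1% × (£4214.00 − £3400.00) = £200.60 + 14.1% × £814.00 = £315.37

£315.37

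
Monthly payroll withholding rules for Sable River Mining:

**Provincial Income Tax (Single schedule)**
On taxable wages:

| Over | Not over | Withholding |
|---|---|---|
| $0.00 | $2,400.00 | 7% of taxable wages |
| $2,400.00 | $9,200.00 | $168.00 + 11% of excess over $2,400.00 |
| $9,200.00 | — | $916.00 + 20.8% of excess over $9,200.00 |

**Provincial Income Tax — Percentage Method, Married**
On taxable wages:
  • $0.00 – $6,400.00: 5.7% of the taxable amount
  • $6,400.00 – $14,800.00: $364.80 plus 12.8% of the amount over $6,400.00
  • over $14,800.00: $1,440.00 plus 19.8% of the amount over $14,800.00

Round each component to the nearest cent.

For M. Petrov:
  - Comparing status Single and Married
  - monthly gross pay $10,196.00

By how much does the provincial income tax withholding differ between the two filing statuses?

$272.48

Provincial Income Tax (Single): taxable = $10,196.00
  $916.00 + 20.8% × ($10,196.00 − $9,200.00) = $916.00 + 20.8% × $996.00 = $1,123.17
Provincial Income Tax (Married): taxable = $10,196.00
  $364.80 + 12.8% × ($10,196.00 − $6,400.00) = $364.80 + 12.8% × $3,796.00 = $850.69
Difference: |$1,123.17 − $850.69| = $272.48 (higher under Single)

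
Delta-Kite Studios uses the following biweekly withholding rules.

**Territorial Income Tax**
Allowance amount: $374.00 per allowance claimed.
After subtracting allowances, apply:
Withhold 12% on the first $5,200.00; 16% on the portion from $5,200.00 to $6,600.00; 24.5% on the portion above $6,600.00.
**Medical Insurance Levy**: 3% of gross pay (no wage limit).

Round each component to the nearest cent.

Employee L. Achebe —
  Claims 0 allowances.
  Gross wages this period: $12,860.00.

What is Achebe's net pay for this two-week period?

Territorial Income Tax: taxable = $12,860.00
  $848.00 + 24.5% × ($12,860.00 − $6,600.00) = $848.00 + 24.5% × $6,260.00 = $2,381.70
Medical Insurance Levy: 3% × $12,860.00 = $385.80
Total withheld: $2,381.70 + $385.80 = $2,767.50
Net pay: $12,860.00 − $2,767.50 = $10,092.50

$10,092.50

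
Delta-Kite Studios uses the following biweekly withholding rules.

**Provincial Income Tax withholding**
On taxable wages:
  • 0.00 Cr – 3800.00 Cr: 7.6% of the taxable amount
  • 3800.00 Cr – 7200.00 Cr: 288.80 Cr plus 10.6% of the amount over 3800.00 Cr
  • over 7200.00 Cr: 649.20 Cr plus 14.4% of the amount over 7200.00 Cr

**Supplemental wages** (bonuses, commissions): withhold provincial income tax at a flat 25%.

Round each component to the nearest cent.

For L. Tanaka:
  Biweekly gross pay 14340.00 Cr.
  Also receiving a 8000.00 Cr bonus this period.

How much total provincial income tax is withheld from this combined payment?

Provincial Income Tax: taxable = 14340.00 Cr
  649.20 Cr + 14.4% × (14340.00 Cr − 7200.00 Cr) = 649.20 Cr + 14.4% × 7140.00 Cr = 1677.36 Cr
Supplemental (25% flat on bonus): 25% × 8000.00 Cr = 2000.00 Cr
Total provincial income tax: 1677.36 Cr + 2000.00 Cr = 3677.36 Cr

3677.36 Cr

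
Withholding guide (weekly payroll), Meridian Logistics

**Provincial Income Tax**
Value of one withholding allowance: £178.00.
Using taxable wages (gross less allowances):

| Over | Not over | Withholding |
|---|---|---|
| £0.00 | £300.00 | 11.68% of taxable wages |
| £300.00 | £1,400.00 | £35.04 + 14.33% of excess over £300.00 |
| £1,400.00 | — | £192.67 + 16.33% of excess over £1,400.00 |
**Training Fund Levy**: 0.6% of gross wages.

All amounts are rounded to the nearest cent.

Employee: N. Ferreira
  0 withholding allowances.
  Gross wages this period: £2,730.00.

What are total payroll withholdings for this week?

Provincial Income Tax: taxable = £2,730.00
  £192.67 + 16.33% × (£2,730.00 − £1,400.00) = £192.67 + 16.33% × £1,330.00 = £409.86
Training Fund Levy: 0.6% × £2,730.00 = £16.38
Total: £409.86 + £16.38 = £426.24

£426.24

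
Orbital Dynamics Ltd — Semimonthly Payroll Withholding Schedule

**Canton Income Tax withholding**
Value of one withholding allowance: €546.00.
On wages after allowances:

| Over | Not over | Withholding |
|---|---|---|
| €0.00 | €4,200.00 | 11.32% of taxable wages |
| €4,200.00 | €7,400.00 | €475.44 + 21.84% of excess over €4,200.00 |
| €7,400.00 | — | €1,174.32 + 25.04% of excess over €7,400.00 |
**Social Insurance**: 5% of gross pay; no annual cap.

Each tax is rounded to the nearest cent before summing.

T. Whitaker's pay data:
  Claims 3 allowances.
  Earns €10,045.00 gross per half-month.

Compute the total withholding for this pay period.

Canton Income Tax: taxable = €10,045.00 − 3×€546.00 = €8,407.00
  €1,174.32 + 25.04% × (€8,407.00 − €7,400.00) = €1,174.32 + 25.04% × €1,007.00 = €1,426.47
Social Insurance: 5% × €10,045.00 = €502.25
Total: €1,426.47 + €502.25 = €1,928.72

€1,928.72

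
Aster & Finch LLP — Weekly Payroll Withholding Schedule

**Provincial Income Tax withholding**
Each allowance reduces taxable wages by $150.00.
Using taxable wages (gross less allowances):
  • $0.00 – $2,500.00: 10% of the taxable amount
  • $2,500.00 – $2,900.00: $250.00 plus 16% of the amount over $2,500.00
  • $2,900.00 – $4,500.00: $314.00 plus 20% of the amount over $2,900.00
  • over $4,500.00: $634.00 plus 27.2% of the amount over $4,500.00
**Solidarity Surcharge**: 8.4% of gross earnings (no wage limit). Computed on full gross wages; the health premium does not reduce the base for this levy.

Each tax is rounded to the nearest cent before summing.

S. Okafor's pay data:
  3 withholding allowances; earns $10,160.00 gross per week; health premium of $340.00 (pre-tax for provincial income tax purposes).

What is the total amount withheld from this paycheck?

$2,812.08

Provincial Income Tax: taxable = $10,160.00 − $340.00 − 3×$150.00 = $9,370.00
  $634.00 + 27.2% × ($9,370.00 − $4,500.00) = $634.00 + 27.2% × $4,870.00 = $1,958.64
Solidarity Surcharge: 8.4% × $10,160.00 = $853.44
Total: $1,958.64 + $853.44 = $2,812.08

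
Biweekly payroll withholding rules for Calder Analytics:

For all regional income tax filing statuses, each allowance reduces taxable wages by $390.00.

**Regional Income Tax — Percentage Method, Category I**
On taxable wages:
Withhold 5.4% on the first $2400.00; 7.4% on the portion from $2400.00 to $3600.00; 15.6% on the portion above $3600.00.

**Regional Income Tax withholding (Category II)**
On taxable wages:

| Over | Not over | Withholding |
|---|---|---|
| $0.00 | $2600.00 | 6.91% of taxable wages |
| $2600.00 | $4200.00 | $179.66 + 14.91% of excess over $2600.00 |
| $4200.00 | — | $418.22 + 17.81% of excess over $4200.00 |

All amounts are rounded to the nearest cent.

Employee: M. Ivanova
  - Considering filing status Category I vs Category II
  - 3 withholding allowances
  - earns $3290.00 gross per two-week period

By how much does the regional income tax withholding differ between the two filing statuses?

$32.01

Regional Income Tax (Category I): taxable = $3290.00 − 3×$390.00 = $2120.00
  5.4% × $2120.00 = $114.48
Regional Income Tax (Category II): taxable = $3290.00 − 3×$390.00 = $2120.00
  6.91% × $2120.00 = $146.49
Difference: |$114.48 − $146.49| = $32.01 (higher under Category II)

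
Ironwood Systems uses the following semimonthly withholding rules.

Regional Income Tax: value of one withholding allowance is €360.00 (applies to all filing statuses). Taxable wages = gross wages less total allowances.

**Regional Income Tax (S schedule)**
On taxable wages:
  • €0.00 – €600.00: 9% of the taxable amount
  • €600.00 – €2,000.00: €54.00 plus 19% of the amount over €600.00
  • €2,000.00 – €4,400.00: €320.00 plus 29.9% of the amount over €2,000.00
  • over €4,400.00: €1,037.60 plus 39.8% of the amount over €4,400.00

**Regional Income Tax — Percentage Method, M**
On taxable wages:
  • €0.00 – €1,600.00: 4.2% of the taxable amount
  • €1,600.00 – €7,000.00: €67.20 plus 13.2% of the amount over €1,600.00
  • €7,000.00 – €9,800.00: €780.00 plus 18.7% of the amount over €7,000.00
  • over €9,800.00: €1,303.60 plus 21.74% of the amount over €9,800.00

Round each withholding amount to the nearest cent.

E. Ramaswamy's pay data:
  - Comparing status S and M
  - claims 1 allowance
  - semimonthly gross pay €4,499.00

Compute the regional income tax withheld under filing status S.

Regional Income Tax (S): taxable = €4,499.00 − 1×€360.00 = €4,139.00
  €320.00 + 29.9% × (€4,139.00 − €2,000.00) = €320.00 + 29.9% × €2,139.00 = €959.56

€959.56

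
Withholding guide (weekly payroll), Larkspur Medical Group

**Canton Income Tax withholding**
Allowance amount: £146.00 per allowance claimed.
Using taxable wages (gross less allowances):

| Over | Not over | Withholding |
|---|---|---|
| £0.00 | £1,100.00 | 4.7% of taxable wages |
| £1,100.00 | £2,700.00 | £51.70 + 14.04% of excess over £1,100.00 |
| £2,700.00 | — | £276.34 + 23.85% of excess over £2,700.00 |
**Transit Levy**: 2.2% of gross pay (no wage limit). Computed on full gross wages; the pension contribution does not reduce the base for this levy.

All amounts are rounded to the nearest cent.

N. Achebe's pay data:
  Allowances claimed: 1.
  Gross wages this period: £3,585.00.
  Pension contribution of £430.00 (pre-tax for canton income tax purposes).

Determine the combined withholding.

Canton Income Tax: taxable = £3,585.00 − £430.00 − 1×£146.00 = £3,009.00
  £276.34 + 23.85% × (£3,009.00 − £2,700.00) = £276.34 + 23.85% × £309.00 = £350.04
Transit Levy: 2.2% × £3,585.00 = £78.87
Total: £350.04 + £78.87 = £428.91

£428.91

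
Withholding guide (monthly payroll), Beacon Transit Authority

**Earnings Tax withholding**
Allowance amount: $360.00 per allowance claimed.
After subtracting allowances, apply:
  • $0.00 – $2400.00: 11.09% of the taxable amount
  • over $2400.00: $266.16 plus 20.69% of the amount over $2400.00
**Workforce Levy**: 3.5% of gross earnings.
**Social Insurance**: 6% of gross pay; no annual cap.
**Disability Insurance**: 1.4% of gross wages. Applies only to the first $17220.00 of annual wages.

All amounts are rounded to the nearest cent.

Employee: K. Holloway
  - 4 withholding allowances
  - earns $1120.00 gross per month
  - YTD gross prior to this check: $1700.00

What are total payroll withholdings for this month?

Earnings Tax: taxable = $1120.00 − 4×$360.00 = $-320.00
  Taxable ≤ 0 → $0.00
Workforce Levy: 3.5% × $1120.00 = $39.20
Social Insurance: 6% × $1120.00 = $67.20
Disability Insurance: 1.4% × $1120.00 = $15.68
Total: $0.00 + $39.20 + $67.20 + $15.68 = $122.08

$122.08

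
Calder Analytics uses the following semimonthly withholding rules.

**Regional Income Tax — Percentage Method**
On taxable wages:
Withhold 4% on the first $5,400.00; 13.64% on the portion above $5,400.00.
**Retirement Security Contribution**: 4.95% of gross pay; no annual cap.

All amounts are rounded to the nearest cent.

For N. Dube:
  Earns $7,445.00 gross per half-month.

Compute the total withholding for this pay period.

$863.47

Regional Income Tax: taxable = $7,445.00
  $216.00 + 13.64% × ($7,445.00 − $5,400.00) = $216.00 + 13.64% × $2,045.00 = $494.94
Retirement Security Contribution: 4.95% × $7,445.00 = $368.53
Total: $494.94 + $368.53 = $863.47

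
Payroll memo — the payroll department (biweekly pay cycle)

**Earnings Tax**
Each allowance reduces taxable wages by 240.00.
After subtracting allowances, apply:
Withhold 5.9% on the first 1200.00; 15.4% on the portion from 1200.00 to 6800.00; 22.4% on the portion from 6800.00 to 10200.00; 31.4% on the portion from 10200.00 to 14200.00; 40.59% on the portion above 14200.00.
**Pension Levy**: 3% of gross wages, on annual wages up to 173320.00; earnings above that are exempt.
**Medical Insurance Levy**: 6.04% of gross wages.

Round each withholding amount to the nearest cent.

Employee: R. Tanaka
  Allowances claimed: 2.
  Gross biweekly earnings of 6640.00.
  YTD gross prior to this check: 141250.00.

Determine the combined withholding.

Earnings Tax: taxable = 6640.00 − 2×240.00 = 6160.00
  70.80 + 15.4% × (6160.00 − 1200.00) = 70.80 + 15.4% × 4960.00 = 834.64
Pension Levy: 3% × 6640.00 = 199.20
Medical Insurance Levy: 6.04% × 6640.00 = 401.06
Total: 834.64 + 199.20 + 401.06 = 1434.90

1434.90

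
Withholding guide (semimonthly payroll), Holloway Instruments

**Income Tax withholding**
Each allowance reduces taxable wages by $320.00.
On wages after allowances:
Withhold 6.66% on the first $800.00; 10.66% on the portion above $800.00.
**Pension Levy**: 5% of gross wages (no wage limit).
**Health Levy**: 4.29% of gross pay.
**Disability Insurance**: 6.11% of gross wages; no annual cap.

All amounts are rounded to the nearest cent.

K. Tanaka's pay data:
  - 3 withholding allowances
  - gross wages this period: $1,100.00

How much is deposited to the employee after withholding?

Income Tax: taxable = $1,100.00 − 3×$320.00 = $140.00
  6.66% × $140.00 = $9.32
Pension Levy: 5% × $1,100.00 = $55.00
Health Levy: 4.29% × $1,100.00 = $47.19
Disability Insurance: 6.11% × $1,100.00 = $67.21
Total withheld: $9.32 + $55.00 + $47.19 + $67.21 = $178.72
Net pay: $1,100.00 − $178.72 = $921.28

$921.28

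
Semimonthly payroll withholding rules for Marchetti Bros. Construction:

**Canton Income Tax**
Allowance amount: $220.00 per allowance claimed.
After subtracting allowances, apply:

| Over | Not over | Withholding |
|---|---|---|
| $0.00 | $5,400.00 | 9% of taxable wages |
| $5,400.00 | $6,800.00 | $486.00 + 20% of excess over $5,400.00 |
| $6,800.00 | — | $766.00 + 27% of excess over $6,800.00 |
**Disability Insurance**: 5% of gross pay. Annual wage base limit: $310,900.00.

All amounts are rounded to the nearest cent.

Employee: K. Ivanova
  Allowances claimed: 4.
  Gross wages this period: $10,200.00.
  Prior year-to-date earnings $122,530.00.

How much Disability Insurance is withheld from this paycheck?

Disability Insurance: 5% × $10,200.00 = $510.00

$510.00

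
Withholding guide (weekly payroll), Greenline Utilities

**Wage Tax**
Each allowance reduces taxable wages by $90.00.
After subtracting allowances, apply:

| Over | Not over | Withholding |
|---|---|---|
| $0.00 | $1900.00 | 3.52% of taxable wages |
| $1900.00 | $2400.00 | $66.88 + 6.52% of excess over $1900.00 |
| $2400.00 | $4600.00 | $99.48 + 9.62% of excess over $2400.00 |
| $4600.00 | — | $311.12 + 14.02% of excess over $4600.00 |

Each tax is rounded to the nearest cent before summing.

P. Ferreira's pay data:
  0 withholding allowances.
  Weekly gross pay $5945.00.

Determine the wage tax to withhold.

Wage Tax: taxable = $5945.00
  $311.12 + 14.02% × ($5945.00 − $4600.00) = $311.12 + 14.02% × $1345.00 = $499.69

$499.69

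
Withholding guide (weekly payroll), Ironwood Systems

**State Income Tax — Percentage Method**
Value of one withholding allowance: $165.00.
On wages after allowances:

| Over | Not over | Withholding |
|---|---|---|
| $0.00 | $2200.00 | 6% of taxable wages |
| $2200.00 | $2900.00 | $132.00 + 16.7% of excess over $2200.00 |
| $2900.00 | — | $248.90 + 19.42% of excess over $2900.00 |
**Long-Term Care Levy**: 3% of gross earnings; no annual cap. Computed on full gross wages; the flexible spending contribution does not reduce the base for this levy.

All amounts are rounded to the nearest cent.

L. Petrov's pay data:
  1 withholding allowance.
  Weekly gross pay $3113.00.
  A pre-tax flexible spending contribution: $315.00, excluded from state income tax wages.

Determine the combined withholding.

State Income Tax: taxable = $3113.00 − $315.00 − 1×$165.00 = $2633.00
  $132.00 + 16.7% × ($2633.00 − $2200.00) = $132.00 + 16.7% × $433.00 = $204.31
Long-Term Care Levy: 3% × $3113.00 = $93.39
Total: $204.31 + $93.39 = $297.70

$297.70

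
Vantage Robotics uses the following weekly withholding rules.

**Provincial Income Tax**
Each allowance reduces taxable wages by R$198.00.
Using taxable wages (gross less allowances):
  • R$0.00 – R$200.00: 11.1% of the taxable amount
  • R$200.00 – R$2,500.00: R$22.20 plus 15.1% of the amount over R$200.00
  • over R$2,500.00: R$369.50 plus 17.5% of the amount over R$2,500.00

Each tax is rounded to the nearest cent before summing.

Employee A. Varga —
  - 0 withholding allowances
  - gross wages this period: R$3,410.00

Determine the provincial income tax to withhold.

Provincial Income Tax: taxable = R$3,410.00
  R$369.50 + 17.5% × (R$3,410.00 − R$2,500.00) = R$369.50 + 17.5% × R$910.00 = R$528.75

R$528.75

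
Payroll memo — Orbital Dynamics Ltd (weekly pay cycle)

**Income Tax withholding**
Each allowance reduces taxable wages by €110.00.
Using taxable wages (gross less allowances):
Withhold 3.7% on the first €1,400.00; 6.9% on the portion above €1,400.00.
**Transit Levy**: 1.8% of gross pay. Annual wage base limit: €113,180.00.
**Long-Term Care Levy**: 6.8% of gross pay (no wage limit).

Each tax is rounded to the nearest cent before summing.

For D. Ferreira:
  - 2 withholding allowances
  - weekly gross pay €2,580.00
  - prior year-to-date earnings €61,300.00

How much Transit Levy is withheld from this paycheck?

€46.44

Transit Levy: 1.8% × €2,580.00 = €46.44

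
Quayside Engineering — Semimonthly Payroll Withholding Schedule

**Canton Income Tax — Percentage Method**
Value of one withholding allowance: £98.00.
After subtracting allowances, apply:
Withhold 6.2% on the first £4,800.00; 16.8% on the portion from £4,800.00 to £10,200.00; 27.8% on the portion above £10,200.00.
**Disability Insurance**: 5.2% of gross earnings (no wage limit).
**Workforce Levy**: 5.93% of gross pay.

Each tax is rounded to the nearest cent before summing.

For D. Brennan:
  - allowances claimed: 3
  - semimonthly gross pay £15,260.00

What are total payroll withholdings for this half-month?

Canton Income Tax: taxable = £15,260.00 − 3×£98.00 = £14,966.00
  £1,204.80 + 27.8% × (£14,966.00 − £10,200.00) = £1,204.80 + 27.8% × £4,766.00 = £2,529.75
Disability Insurance: 5.2% × £15,260.00 = £793.52
Workforce Levy: 5.93% × £15,260.00 = £904.92
Total: £2,529.75 + £793.52 + £904.92 = £4,228.19

£4,228.19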